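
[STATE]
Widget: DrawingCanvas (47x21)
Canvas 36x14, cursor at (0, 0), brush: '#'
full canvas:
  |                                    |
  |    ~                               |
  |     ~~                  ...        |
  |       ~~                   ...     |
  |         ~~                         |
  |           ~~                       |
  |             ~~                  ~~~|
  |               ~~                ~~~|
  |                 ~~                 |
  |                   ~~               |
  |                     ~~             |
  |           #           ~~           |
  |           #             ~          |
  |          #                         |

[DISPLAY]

+                                              
    ~                                          
     ~~                  ...                   
       ~~                   ...                
         ~~                                    
           ~~                                  
             ~~                  ~~~           
               ~~                ~~~           
                 ~~                            
                   ~~                          
                     ~~                        
           #           ~~                      
           #             ~                     
          #                                    
                                               
                                               
                                               
                                               
                                               
                                               
                                               


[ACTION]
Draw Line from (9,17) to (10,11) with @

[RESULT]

+                                              
    ~                                          
     ~~                  ...                   
       ~~                   ...                
         ~~                                    
           ~~                                  
             ~~                  ~~~           
               ~~                ~~~           
                 ~~                            
              @@@@ ~~                          
           @@@       ~~                        
           #           ~~                      
           #             ~                     
          #                                    
                                               
                                               
                                               
                                               
                                               
                                               
                                               


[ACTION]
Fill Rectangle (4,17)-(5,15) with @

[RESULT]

+                                              
    ~                                          
     ~~                  ...                   
       ~~                   ...                
         ~~    @@@                             
           ~~  @@@                             
             ~~                  ~~~           
               ~~                ~~~           
                 ~~                            
              @@@@ ~~                          
           @@@       ~~                        
           #           ~~                      
           #             ~                     
          #                                    
                                               
                                               
                                               
                                               
                                               
                                               
                                               


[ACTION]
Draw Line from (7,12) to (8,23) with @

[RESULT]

+                                              
    ~                                          
     ~~                  ...                   
       ~~                   ...                
         ~~    @@@                             
           ~~  @@@                             
             ~~                  ~~~           
            @@@@@@               ~~~           
                 ~@@@@@@                       
              @@@@ ~~                          
           @@@       ~~                        
           #           ~~                      
           #             ~                     
          #                                    
                                               
                                               
                                               
                                               
                                               
                                               
                                               


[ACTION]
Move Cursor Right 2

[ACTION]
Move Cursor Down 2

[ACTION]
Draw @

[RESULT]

                                               
    ~                                          
  @  ~~                  ...                   
       ~~                   ...                
         ~~    @@@                             
           ~~  @@@                             
             ~~                  ~~~           
            @@@@@@               ~~~           
                 ~@@@@@@                       
              @@@@ ~~                          
           @@@       ~~                        
           #           ~~                      
           #             ~                     
          #                                    
                                               
                                               
                                               
                                               
                                               
                                               
                                               


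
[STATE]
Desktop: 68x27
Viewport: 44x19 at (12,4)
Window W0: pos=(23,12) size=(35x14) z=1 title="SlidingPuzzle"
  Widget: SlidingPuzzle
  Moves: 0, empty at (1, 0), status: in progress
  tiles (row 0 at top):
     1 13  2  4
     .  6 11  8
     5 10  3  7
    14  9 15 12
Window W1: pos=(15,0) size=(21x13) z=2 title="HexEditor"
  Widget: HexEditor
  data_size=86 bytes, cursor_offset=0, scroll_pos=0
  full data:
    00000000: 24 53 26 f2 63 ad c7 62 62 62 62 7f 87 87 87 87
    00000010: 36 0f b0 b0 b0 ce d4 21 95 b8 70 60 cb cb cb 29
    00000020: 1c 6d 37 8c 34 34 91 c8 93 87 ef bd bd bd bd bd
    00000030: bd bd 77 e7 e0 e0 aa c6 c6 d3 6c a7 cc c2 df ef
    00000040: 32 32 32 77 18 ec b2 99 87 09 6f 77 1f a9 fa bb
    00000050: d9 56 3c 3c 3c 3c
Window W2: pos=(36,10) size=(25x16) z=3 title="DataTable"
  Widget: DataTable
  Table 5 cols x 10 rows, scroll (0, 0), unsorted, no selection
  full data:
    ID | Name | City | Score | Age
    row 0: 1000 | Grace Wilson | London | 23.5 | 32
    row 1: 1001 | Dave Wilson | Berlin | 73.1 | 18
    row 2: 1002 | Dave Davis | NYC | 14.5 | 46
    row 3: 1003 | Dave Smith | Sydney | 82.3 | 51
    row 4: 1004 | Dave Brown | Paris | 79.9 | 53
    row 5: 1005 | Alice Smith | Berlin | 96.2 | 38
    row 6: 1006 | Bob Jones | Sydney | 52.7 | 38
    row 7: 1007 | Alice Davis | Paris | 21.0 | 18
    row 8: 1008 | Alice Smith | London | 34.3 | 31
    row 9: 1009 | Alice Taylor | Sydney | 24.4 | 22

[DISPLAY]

   ┃00000010  36 0f b0 ┃                    
   ┃00000020  1c 6d 37 ┃                    
   ┃00000030  bd bd 77 ┃                    
   ┃00000040  32 32 32 ┃                    
   ┃00000050  d9 56 3c ┃                    
   ┃                   ┃                    
   ┃                   ┃┏━━━━━━━━━━━━━━━━━━━
   ┃                   ┃┃ DataTable         
   ┗━━━━━━━━━━━━━━━━━━━┛┠───────────────────
           ┃ SlidingPuzz┃ID  │Name        │C
           ┠────────────┃────┼────────────┼─
           ┃┌────┬────┬─┃1000│Grace Wilson│L
           ┃│  1 │ 13 │ ┃1001│Dave Wilson │B
           ┃├────┼────┼─┃1002│Dave Davis  │N
           ┃│    │  6 │ ┃1003│Dave Smith  │S
           ┃├────┼────┼─┃1004│Dave Brown  │P
           ┃│  5 │ 10 │ ┃1005│Alice Smith │B
           ┃├────┼────┼─┃1006│Bob Jones   │S
           ┃│ 14 │  9 │ ┃1007│Alice Davis │P


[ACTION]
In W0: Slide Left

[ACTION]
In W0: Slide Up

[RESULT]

   ┃00000010  36 0f b0 ┃                    
   ┃00000020  1c 6d 37 ┃                    
   ┃00000030  bd bd 77 ┃                    
   ┃00000040  32 32 32 ┃                    
   ┃00000050  d9 56 3c ┃                    
   ┃                   ┃                    
   ┃                   ┃┏━━━━━━━━━━━━━━━━━━━
   ┃                   ┃┃ DataTable         
   ┗━━━━━━━━━━━━━━━━━━━┛┠───────────────────
           ┃ SlidingPuzz┃ID  │Name        │C
           ┠────────────┃────┼────────────┼─
           ┃┌────┬────┬─┃1000│Grace Wilson│L
           ┃│  1 │ 13 │ ┃1001│Dave Wilson │B
           ┃├────┼────┼─┃1002│Dave Davis  │N
           ┃│  6 │ 10 │ ┃1003│Dave Smith  │S
           ┃├────┼────┼─┃1004│Dave Brown  │P
           ┃│  5 │    │ ┃1005│Alice Smith │B
           ┃├────┼────┼─┃1006│Bob Jones   │S
           ┃│ 14 │  9 │ ┃1007│Alice Davis │P


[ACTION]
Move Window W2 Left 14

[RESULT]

   ┃00000010  36 0f b0 ┃                    
   ┃00000020  1c 6d 37 ┃                    
   ┃00000030  bd bd 77 ┃                    
   ┃00000040  32 32 32 ┃                    
   ┃00000050  d9 56 3c ┃                    
   ┃                   ┃                    
   ┃      ┏━━━━━━━━━━━━━━━━━━━━━━━┓         
   ┃      ┃ DataTable             ┃         
   ┗━━━━━━┠───────────────────────┨━━━━━━━━━
          ┃ID  │Name        │City ┃         
          ┃────┼────────────┼─────┃─────────
          ┃1000│Grace Wilson│Londo┃         
          ┃1001│Dave Wilson │Berli┃         
          ┃1002│Dave Davis  │NYC  ┃         
          ┃1003│Dave Smith  │Sydne┃         
          ┃1004│Dave Brown  │Paris┃         
          ┃1005│Alice Smith │Berli┃         
          ┃1006│Bob Jones   │Sydne┃         
          ┃1007│Alice Davis │Paris┃         


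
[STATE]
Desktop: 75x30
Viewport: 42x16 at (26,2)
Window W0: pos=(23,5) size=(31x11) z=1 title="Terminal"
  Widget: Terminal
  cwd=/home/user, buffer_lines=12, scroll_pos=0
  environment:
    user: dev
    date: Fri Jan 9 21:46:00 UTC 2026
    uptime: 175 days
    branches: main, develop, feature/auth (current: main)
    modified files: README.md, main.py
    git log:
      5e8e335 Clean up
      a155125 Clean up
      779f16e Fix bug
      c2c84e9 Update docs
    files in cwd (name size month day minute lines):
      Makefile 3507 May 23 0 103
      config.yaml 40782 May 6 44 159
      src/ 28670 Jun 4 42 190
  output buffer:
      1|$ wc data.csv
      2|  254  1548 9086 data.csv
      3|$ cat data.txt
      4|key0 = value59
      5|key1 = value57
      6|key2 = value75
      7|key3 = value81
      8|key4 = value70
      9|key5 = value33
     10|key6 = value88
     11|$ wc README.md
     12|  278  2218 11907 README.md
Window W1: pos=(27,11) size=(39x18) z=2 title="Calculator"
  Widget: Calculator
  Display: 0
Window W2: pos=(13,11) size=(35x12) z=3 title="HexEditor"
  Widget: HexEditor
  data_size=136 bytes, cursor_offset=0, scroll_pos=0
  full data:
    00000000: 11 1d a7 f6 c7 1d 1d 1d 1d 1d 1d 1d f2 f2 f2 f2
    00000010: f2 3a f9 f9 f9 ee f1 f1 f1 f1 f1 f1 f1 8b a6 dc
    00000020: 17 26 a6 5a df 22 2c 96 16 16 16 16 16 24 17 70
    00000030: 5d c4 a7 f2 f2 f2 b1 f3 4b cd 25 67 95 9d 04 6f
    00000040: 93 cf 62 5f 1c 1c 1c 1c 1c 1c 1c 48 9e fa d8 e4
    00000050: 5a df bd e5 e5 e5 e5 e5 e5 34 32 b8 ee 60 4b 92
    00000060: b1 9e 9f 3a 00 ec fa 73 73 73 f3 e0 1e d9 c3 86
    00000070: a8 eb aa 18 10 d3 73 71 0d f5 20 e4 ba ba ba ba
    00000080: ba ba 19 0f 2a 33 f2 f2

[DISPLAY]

                                          
                                          
                                          
━━━━━━━━━━━━━━━━━━━━━━━━━━━┓              
erminal                    ┃              
───────────────────────────┨              
wc data.csv                ┃              
254  1548 9086 data.csv    ┃              
cat data.txt               ┃              
━━━━━━━━━━━━━━━━━━━━━┓━━━━━━━━━━━━━━━━━┓  
                     ┃                 ┃  
─────────────────────┨─────────────────┨  
 1d a7 f6 c7 1d 1d 1d┃                0┃  
 3a f9 f9 f9 ee f1 f1┃                 ┃  
 26 a6 5a df 22 2c 96┃                 ┃  
 c4 a7 f2 f2 f2 b1 f3┃                 ┃  


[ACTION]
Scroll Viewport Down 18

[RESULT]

 1d a7 f6 c7 1d 1d 1d┃                0┃  
 3a f9 f9 f9 ee f1 f1┃                 ┃  
 26 a6 5a df 22 2c 96┃                 ┃  
 c4 a7 f2 f2 f2 b1 f3┃                 ┃  
 cf 62 5f 1c 1c 1c 1c┃                 ┃  
 df bd e5 e5 e5 e5 e5┃                 ┃  
 9e 9f 3a 00 ec fa 73┃                 ┃  
 eb aa 18 10 d3 73 71┃                 ┃  
━━━━━━━━━━━━━━━━━━━━━┛                 ┃  
 ┃├───┼───┼───┼───┤                    ┃  
 ┃│ C │ MC│ MR│ M+│                    ┃  
 ┃└───┴───┴───┴───┘                    ┃  
 ┃                                     ┃  
 ┃                                     ┃  
 ┗━━━━━━━━━━━━━━━━━━━━━━━━━━━━━━━━━━━━━┛  
                                          


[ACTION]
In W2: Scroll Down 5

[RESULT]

 df bd e5 e5 e5 e5 e5┃                0┃  
 9e 9f 3a 00 ec fa 73┃                 ┃  
 eb aa 18 10 d3 73 71┃                 ┃  
 ba 19 0f 2a 33 f2 f2┃                 ┃  
                     ┃                 ┃  
                     ┃                 ┃  
                     ┃                 ┃  
                     ┃                 ┃  
━━━━━━━━━━━━━━━━━━━━━┛                 ┃  
 ┃├───┼───┼───┼───┤                    ┃  
 ┃│ C │ MC│ MR│ M+│                    ┃  
 ┃└───┴───┴───┴───┘                    ┃  
 ┃                                     ┃  
 ┃                                     ┃  
 ┗━━━━━━━━━━━━━━━━━━━━━━━━━━━━━━━━━━━━━┛  
                                          


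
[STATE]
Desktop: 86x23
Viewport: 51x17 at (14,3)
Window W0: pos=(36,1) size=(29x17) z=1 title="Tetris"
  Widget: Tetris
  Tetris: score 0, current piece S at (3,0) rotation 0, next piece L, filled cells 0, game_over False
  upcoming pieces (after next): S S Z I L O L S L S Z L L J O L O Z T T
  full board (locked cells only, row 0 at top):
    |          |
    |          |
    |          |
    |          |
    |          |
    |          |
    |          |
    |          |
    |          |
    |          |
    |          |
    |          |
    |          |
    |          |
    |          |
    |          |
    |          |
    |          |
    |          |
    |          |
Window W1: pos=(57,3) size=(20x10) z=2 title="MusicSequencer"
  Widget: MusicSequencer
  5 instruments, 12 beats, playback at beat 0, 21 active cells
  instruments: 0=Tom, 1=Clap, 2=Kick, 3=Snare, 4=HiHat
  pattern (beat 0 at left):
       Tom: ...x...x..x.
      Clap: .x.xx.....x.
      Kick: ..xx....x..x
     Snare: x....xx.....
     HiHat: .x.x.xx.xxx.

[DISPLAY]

                      ┠────────────────────┏━━━━━━━
                      ┃          │Next:    ┃ MusicS
                      ┃          │  ▒      ┠───────
                      ┃          │▒▒▒      ┃      ▼
                      ┃          │         ┃   Tom·
                      ┃          │         ┃  Clap·
                      ┃          │         ┃  Kick·
                      ┃          │Score:   ┃ Snare█
                      ┃          │0        ┃ HiHat·
                      ┃          │         ┗━━━━━━━
                      ┃          │                ┃
                      ┃          │                ┃
                      ┃          │                ┃
                      ┃          │                ┃
                      ┗━━━━━━━━━━━━━━━━━━━━━━━━━━━┛
                                                   
                                                   


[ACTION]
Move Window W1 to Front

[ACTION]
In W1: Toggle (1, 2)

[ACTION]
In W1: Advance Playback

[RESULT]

                      ┠────────────────────┏━━━━━━━
                      ┃          │Next:    ┃ MusicS
                      ┃          │  ▒      ┠───────
                      ┃          │▒▒▒      ┃      0
                      ┃          │         ┃   Tom·
                      ┃          │         ┃  Clap·
                      ┃          │         ┃  Kick·
                      ┃          │Score:   ┃ Snare█
                      ┃          │0        ┃ HiHat·
                      ┃          │         ┗━━━━━━━
                      ┃          │                ┃
                      ┃          │                ┃
                      ┃          │                ┃
                      ┃          │                ┃
                      ┗━━━━━━━━━━━━━━━━━━━━━━━━━━━┛
                                                   
                                                   


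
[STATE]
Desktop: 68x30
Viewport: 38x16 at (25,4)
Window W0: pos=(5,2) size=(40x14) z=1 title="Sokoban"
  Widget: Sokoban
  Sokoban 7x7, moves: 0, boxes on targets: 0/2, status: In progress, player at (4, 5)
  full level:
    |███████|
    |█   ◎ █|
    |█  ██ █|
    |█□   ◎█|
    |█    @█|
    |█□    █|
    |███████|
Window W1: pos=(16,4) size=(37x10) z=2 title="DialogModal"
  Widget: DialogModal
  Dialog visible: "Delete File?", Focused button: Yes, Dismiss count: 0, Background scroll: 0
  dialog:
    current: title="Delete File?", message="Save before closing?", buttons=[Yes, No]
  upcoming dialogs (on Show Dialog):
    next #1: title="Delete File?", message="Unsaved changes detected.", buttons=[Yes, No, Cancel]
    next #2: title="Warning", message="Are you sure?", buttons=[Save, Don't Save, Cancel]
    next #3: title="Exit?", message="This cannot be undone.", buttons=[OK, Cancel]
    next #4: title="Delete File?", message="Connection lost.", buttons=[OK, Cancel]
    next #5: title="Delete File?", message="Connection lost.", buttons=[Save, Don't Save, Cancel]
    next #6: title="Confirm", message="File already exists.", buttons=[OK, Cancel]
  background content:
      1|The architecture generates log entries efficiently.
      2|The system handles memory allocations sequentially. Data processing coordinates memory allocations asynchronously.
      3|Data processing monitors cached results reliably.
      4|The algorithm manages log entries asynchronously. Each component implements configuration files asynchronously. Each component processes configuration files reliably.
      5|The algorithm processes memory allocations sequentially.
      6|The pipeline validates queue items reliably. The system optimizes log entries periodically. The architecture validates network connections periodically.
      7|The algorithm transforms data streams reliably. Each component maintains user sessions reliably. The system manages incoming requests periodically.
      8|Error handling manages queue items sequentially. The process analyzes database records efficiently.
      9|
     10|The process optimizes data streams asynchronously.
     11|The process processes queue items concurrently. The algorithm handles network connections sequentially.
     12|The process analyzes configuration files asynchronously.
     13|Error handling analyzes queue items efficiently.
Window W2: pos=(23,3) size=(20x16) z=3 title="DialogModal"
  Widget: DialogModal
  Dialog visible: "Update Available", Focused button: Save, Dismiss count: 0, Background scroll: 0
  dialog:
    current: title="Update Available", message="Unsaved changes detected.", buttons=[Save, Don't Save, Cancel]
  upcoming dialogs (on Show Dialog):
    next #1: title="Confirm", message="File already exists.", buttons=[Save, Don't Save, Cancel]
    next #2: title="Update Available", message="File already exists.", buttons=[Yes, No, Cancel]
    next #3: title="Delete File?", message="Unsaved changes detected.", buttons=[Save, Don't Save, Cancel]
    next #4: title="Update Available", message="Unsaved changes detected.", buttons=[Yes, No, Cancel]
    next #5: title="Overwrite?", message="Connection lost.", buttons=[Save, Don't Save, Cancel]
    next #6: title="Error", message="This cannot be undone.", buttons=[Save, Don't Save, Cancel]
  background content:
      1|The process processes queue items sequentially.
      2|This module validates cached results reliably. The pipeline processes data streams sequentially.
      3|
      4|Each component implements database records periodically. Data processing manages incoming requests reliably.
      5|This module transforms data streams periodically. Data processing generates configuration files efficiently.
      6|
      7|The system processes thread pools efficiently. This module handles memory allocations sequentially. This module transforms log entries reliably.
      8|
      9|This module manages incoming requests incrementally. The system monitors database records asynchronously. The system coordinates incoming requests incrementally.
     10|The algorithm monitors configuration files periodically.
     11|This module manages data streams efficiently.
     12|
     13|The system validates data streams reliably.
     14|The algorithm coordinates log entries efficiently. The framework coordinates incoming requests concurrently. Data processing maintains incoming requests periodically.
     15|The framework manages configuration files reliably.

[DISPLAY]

DialogModal      ┃━━━━━━━━━┓          
─────────────────┨         ┃          
he process proces┃─────────┨          
his module valida┃──┐g entr┃          
                 ┃  │ocatio┃          
a┌────────────┐mp┃? │ed res┃          
h│Update Avail│sf┃  │ries a┃          
 │Unsaved chan│  ┃──┘y allo┃          
h│[Save]  Don'│ss┃ue items ┃          
 └────────────┘  ┃━━━━━━━━━┛          
his module manage┃ ┃                  
he algorithm moni┃━┛                  
his module manage┃                    
                 ┃                    
━━━━━━━━━━━━━━━━━┛                    
                                      


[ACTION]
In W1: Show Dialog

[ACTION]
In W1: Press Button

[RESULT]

DialogModal      ┃━━━━━━━━━┓          
─────────────────┨         ┃          
he process proces┃─────────┨          
his module valida┃ log entr┃          
                 ┃allocatio┃          
a┌────────────┐mp┃ached res┃          
h│Update Avail│sf┃entries a┃          
 │Unsaved chan│  ┃mory allo┃          
h│[Save]  Don'│ss┃ue items ┃          
 └────────────┘  ┃━━━━━━━━━┛          
his module manage┃ ┃                  
he algorithm moni┃━┛                  
his module manage┃                    
                 ┃                    
━━━━━━━━━━━━━━━━━┛                    
                                      


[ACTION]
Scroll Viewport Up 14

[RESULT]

                                      
                                      
━━━━━━━━━━━━━━━━━━━┓                  
━━━━━━━━━━━━━━━━━┓ ┃                  
DialogModal      ┃━━━━━━━━━┓          
─────────────────┨         ┃          
he process proces┃─────────┨          
his module valida┃ log entr┃          
                 ┃allocatio┃          
a┌────────────┐mp┃ached res┃          
h│Update Avail│sf┃entries a┃          
 │Unsaved chan│  ┃mory allo┃          
h│[Save]  Don'│ss┃ue items ┃          
 └────────────┘  ┃━━━━━━━━━┛          
his module manage┃ ┃                  
he algorithm moni┃━┛                  


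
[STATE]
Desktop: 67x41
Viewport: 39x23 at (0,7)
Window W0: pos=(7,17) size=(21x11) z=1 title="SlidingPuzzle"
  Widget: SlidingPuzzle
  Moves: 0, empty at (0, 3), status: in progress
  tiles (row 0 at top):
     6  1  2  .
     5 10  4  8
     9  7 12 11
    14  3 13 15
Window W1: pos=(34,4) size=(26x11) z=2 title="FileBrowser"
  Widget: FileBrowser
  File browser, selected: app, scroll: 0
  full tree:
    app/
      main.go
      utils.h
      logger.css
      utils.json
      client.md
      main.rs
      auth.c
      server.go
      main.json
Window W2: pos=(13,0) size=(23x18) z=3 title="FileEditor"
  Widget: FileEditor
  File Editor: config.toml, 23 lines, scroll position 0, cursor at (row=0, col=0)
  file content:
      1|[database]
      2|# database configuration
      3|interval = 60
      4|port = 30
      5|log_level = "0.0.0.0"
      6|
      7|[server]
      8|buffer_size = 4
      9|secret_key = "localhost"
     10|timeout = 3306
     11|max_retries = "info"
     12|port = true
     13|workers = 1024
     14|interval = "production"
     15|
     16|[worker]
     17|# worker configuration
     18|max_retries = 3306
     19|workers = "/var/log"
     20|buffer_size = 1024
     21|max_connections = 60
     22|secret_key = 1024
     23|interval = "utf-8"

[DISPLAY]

             ┃log_level = "0.0.0.0░┃ [-
             ┃                    ░┃   
             ┃[server]            ░┃   
             ┃buffer_size = 4     ░┃   
             ┃secret_key = "localh░┃   
             ┃timeout = 3306      ░┃   
             ┃max_retries = "info"░┃   
             ┃port = true         ░┃━━━
             ┃workers = 1024      ░┃   
             ┃interval = "producti▼┃   
       ┏━━━━━┗━━━━━━━━━━━━━━━━━━━━━┛   
       ┃ SlidingPuzzle     ┃           
       ┠───────────────────┨           
       ┃┌────┬────┬────┬───┃           
       ┃│  6 │  1 │  2 │   ┃           
       ┃├────┼────┼────┼───┃           
       ┃│  5 │ 10 │  4 │  8┃           
       ┃├────┼────┼────┼───┃           
       ┃│  9 │  7 │ 12 │ 11┃           
       ┃├────┼────┼────┼───┃           
       ┗━━━━━━━━━━━━━━━━━━━┛           
                                       
                                       


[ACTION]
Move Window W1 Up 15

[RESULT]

             ┃log_level = "0.0.0.0░┃   
             ┃                    ░┃   
             ┃[server]            ░┃   
             ┃buffer_size = 4     ░┃━━━
             ┃secret_key = "localh░┃   
             ┃timeout = 3306      ░┃   
             ┃max_retries = "info"░┃   
             ┃port = true         ░┃   
             ┃workers = 1024      ░┃   
             ┃interval = "producti▼┃   
       ┏━━━━━┗━━━━━━━━━━━━━━━━━━━━━┛   
       ┃ SlidingPuzzle     ┃           
       ┠───────────────────┨           
       ┃┌────┬────┬────┬───┃           
       ┃│  6 │  1 │  2 │   ┃           
       ┃├────┼────┼────┼───┃           
       ┃│  5 │ 10 │  4 │  8┃           
       ┃├────┼────┼────┼───┃           
       ┃│  9 │  7 │ 12 │ 11┃           
       ┃├────┼────┼────┼───┃           
       ┗━━━━━━━━━━━━━━━━━━━┛           
                                       
                                       


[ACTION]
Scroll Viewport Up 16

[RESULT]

             ┏━━━━━━━━━━━━━━━━━━━━━┓━━━
             ┃ FileEditor          ┃Fil
             ┠─────────────────────┨───
             ┃█database]          ▲┃ [-
             ┃# database configura█┃   
             ┃interval = 60       ░┃   
             ┃port = 30           ░┃   
             ┃log_level = "0.0.0.0░┃   
             ┃                    ░┃   
             ┃[server]            ░┃   
             ┃buffer_size = 4     ░┃━━━
             ┃secret_key = "localh░┃   
             ┃timeout = 3306      ░┃   
             ┃max_retries = "info"░┃   
             ┃port = true         ░┃   
             ┃workers = 1024      ░┃   
             ┃interval = "producti▼┃   
       ┏━━━━━┗━━━━━━━━━━━━━━━━━━━━━┛   
       ┃ SlidingPuzzle     ┃           
       ┠───────────────────┨           
       ┃┌────┬────┬────┬───┃           
       ┃│  6 │  1 │  2 │   ┃           
       ┃├────┼────┼────┼───┃           


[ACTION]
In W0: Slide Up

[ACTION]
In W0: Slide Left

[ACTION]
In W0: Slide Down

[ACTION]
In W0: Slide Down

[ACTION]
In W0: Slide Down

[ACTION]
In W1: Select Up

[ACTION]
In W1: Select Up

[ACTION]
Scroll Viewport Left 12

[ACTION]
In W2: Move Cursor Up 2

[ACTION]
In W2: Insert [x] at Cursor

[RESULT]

             ┏━━━━━━━━━━━━━━━━━━━━━┓━━━
             ┃ FileEditor          ┃Fil
             ┠─────────────────────┨───
             ┃x█database]         ▲┃ [-
             ┃# database configura█┃   
             ┃interval = 60       ░┃   
             ┃port = 30           ░┃   
             ┃log_level = "0.0.0.0░┃   
             ┃                    ░┃   
             ┃[server]            ░┃   
             ┃buffer_size = 4     ░┃━━━
             ┃secret_key = "localh░┃   
             ┃timeout = 3306      ░┃   
             ┃max_retries = "info"░┃   
             ┃port = true         ░┃   
             ┃workers = 1024      ░┃   
             ┃interval = "producti▼┃   
       ┏━━━━━┗━━━━━━━━━━━━━━━━━━━━━┛   
       ┃ SlidingPuzzle     ┃           
       ┠───────────────────┨           
       ┃┌────┬────┬────┬───┃           
       ┃│  6 │  1 │  2 │   ┃           
       ┃├────┼────┼────┼───┃           


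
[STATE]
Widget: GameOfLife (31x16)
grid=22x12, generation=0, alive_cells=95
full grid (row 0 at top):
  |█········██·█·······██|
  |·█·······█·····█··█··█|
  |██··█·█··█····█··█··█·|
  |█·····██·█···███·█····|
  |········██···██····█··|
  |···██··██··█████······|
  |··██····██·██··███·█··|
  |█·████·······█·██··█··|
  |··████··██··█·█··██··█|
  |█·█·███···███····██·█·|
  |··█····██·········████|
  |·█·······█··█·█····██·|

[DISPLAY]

Gen: 0                         
█········██·█·······██         
·█·······█·····█··█··█         
██··█·█··█····█··█··█·         
█·····██·█···███·█····         
········██···██····█··         
···██··██··█████······         
··██····██·██··███·█··         
█·████·······█·██··█··         
··████··██··█·█··██··█         
█·█·███···███····██·█·         
··█····██·········████         
·█·······█··█·█····██·         
                               
                               
                               


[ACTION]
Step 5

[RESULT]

Gen: 5                         
····················██         
······█··██········█·█         
·····██████········█··         
·······█·█·█····██····         
··········██···█··██··         
··········█········█··         
····███·······█····█··         
·············████··█··         
···██········██····█··         
··█···████············         
··███·██·█············         
······················         
                               
                               
                               


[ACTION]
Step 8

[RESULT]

Gen: 13                        
······················         
·····██····█····██··██         
·····██····██··█··██··         
················██··██         
············█·········         
······················         
········█·██·█········         
········██████·····██·         
·······█·█·········██·         
·██···················         
·██···················         
······················         
                               
                               
                               


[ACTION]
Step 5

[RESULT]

Gen: 18                        
······················         
·····██····██·███·····         
·····██···█··█·██·····         
··········█··█·██·····         
··········██·██····██·         
···········█·█····███·         
···········█··█·······         
············██····█···         
···················██·         
·██···················         
·██···················         
······················         
                               
                               
                               


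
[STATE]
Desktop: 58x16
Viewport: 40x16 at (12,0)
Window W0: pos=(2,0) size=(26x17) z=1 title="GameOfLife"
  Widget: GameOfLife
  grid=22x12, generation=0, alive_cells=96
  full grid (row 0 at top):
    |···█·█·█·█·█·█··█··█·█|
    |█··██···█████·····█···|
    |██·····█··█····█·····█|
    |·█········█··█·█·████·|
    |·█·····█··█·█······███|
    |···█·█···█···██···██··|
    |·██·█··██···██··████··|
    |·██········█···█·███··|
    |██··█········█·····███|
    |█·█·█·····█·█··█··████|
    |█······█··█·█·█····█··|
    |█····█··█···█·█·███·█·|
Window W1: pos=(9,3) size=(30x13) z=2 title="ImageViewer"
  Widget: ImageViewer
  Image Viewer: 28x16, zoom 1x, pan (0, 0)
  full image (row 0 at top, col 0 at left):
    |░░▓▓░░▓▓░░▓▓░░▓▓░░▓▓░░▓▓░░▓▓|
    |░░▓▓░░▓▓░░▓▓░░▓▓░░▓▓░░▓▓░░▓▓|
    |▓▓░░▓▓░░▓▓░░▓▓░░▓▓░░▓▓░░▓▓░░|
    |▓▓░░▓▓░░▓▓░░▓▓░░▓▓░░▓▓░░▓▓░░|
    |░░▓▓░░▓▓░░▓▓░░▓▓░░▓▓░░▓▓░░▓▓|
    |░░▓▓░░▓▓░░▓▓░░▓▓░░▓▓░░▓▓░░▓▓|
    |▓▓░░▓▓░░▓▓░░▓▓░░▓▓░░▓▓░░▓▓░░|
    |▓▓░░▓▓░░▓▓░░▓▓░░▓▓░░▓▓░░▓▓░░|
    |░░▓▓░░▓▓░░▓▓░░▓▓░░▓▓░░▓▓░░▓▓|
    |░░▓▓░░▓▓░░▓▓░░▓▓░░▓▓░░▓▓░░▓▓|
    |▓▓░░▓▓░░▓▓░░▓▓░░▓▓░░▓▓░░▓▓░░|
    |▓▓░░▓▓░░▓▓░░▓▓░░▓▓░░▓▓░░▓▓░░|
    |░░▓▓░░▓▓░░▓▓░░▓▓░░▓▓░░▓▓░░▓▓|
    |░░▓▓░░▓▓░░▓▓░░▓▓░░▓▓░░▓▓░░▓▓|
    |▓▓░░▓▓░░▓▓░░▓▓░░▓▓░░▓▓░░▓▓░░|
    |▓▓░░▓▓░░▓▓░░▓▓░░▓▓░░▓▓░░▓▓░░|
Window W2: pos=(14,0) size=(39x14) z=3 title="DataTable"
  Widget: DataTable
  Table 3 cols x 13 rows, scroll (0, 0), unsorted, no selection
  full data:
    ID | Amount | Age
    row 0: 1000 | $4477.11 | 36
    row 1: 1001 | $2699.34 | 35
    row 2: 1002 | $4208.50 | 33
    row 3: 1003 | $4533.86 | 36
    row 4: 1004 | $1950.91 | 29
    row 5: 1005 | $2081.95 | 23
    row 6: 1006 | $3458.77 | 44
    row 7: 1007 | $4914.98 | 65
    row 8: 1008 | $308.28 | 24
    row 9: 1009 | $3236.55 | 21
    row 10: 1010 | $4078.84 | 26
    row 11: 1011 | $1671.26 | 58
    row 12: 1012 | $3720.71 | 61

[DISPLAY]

━━┏━━━━━━━━━━━━━━━━━━━━━━━━━━━━━━━━━━━━━
fe┃ DataTable                           
──┠─────────────────────────────────────
━━┃ID  │Amount  │Age                    
ma┃────┼────────┼───                    
──┃1000│$4477.11│36                     
▓▓┃1001│$2699.34│35                     
▓▓┃1002│$4208.50│33                     
░░┃1003│$4533.86│36                     
░░┃1004│$1950.91│29                     
▓▓┃1005│$2081.95│23                     
▓▓┃1006│$3458.77│44                     
░░┃1007│$4914.98│65                     
░░┗━━━━━━━━━━━━━━━━━━━━━━━━━━━━━━━━━━━━━
▓▓░░▓▓░░▓▓░░▓▓░░▓▓░░▓▓░░▓▓┃             
━━━━━━━━━━━━━━━━━━━━━━━━━━┛             


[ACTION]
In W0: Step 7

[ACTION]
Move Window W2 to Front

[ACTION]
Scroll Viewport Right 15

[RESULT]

━━━━━━━━━━━━━━━━━━━━━━━━━━━━━━━━━━┓     
taTable                           ┃     
──────────────────────────────────┨     
 │Amount  │Age                    ┃     
─┼────────┼───                    ┃     
0│$4477.11│36                     ┃     
1│$2699.34│35                     ┃     
2│$4208.50│33                     ┃     
3│$4533.86│36                     ┃     
4│$1950.91│29                     ┃     
5│$2081.95│23                     ┃     
6│$3458.77│44                     ┃     
7│$4914.98│65                     ┃     
━━━━━━━━━━━━━━━━━━━━━━━━━━━━━━━━━━┛     
░░▓▓░░▓▓░░▓▓░░▓▓░░▓▓┃                   
━━━━━━━━━━━━━━━━━━━━┛                   
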